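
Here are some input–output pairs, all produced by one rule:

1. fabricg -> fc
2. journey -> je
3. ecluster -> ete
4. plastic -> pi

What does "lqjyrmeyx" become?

lme

The pattern: swap each adjacent pair of characters (1↔2, 3↔4, ...), then keep one character in every 3, starting at position 2 (positions 2nd, 5th, 8th, ...).
Starting from "lqjyrmeyx": after the first operation, "qlyjmryex"; after the second, "lme".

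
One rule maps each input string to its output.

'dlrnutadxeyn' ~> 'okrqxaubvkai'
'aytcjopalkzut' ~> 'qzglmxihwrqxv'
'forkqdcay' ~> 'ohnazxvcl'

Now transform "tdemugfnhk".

bjrdckehqa

The transformation: move the first 2 characters to the end (rotate left by 2), then shift every letter 3 places backward in the alphabet (wrapping around).
"tdemugfnhk" → "emugfnhktd" → "bjrdckehqa".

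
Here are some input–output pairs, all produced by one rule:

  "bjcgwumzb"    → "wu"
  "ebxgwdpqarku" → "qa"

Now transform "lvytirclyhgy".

ly

Rule — delete the last 3 characters, then keep only the last 2 characters.
On "lvytirclyhgy" that produces "ly".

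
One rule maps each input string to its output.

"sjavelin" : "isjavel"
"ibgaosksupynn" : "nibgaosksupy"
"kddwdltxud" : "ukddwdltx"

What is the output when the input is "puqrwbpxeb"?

In each case the input is transformed by: delete the last character, then move the last character to the front.
Starting from "puqrwbpxeb": after the first operation, "puqrwbpxe"; after the second, "epuqrwbpx".

epuqrwbpx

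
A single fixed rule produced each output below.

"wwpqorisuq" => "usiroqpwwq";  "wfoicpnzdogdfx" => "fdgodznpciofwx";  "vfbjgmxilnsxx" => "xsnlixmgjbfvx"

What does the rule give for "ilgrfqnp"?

Rule — reverse the string, then move the first character to the end.
Working it through for "ilgrfqnp": intermediate "pnqfrgli", final "nqfrglip".

nqfrglip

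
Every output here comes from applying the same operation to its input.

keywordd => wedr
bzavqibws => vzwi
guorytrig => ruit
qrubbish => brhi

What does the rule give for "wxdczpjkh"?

cxkp

Each output is the input with this applied: keep every other character starting from the second (positions 2nd, 4th, 6th, ...), then swap each adjacent pair of characters (1↔2, 3↔4, ...).
Applying that to "wxdczpjkh" gives "cxkp".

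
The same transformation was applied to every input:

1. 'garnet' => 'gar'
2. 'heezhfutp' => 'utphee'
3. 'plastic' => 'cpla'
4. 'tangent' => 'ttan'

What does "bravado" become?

obra

In each case the input is transformed by: move the first 3 characters to the end (rotate left by 3), then delete the first 3 characters.
Starting from "bravado": after the first operation, "vadobra"; after the second, "obra".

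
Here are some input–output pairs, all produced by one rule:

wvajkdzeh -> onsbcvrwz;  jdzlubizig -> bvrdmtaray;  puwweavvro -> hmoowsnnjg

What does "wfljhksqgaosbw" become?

oxdbzckiysgkto

What's happening: shift every letter 8 places backward in the alphabet (wrapping around).
Doing the same to "wfljhksqgaosbw": "oxdbzckiysgkto".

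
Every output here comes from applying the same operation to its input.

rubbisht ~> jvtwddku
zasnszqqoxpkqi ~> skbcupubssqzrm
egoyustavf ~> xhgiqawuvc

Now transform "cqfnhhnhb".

jdeshpjjp

The rule is to move the last 2 characters to the front (rotate right by 2), then shift every letter 2 places forward in the alphabet (wrapping around).
Applying both steps to "cqfnhhnhb": "hbcqfnhhn", then "jdeshpjjp".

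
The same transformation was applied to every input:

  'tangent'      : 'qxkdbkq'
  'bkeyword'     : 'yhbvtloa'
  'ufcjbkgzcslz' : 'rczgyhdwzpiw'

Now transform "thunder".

qerkabo

Rule — shift every letter 3 places backward in the alphabet (wrapping around).
"thunder" → "qerkabo".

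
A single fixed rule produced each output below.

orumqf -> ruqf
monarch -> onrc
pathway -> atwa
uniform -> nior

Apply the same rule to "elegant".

The pattern: double every character, then keep one character in every 3, starting at position 3 (positions 3rd, 6th, 9th, ...).
"elegant" → "eelleeggaanntt" → "lean".

lean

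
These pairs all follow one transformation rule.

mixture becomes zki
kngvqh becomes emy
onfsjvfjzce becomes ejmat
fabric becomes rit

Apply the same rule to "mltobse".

The pattern: shift every letter 9 places backward in the alphabet (wrapping around), then keep every other character starting from the second (positions 2nd, 4th, 6th, ...).
On "mltobse": the first step gives "dckfsjv", and the second then gives "cfj".

cfj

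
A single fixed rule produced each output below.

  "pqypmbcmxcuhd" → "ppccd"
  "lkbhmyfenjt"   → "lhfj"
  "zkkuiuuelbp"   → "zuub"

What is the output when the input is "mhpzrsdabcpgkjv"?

mzdck

Looking at the pairs, the operation is to keep one character in every 3, starting at position 1 (positions 1st, 4th, 7th, ...).
Doing the same to "mhpzrsdabcpgkjv": "mzdck".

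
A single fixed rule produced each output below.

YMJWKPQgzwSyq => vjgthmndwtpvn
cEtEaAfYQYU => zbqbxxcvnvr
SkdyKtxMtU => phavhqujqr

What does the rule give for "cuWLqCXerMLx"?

Rule — shift every letter 3 places backward in the alphabet (wrapping around), then convert every letter to lowercase.
Applying both steps to "cuWLqCXerMLx": "zrTInZUboJIu", then "zrtinzubojiu".

zrtinzubojiu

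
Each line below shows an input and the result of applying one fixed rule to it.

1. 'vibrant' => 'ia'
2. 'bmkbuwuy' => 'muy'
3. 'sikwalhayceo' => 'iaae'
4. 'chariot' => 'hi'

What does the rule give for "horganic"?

The transformation: keep one character in every 3, starting at position 2 (positions 2nd, 5th, 8th, ...).
Applying that to "horganic" gives "oac".

oac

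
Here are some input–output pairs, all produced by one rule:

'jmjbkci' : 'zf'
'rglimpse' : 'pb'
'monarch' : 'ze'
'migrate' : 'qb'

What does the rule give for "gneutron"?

Looking at the pairs, the operation is to shift every letter 3 places backward in the alphabet (wrapping around), then keep only the last 2 characters.
Starting from "gneutron": after the first operation, "dkbrqolk"; after the second, "lk".

lk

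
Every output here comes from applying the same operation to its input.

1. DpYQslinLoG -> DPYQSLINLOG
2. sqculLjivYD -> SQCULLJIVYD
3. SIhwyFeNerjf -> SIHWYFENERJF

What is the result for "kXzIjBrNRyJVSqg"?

KXZIJBRNRYJVSQG

In each case the input is transformed by: convert every letter to uppercase.
So "kXzIjBrNRyJVSqg" becomes "KXZIJBRNRYJVSQG".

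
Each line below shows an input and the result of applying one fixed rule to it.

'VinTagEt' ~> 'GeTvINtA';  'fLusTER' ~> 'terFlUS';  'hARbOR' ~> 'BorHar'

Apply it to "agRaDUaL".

What's happening: flip the case of every letter, then move the last 3 characters to the front (rotate right by 3).
For "agRaDUaL", step one produces "AGrAduAl"; step two turns that into "uAlAGrAd".

uAlAGrAd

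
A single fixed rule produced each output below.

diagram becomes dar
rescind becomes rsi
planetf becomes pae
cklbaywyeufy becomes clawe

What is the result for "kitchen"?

kth

The rule is to delete the last 2 characters, then keep every other character starting from the first (positions 1st, 3rd, 5th, ...).
"kitchen" → "kitch" → "kth".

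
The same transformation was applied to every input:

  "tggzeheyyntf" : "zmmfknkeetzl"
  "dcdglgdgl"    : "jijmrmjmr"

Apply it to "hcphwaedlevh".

nivncgkjrkbn

What's happening: shift every letter 6 places forward in the alphabet (wrapping around).
"hcphwaedlevh" → "nivncgkjrkbn".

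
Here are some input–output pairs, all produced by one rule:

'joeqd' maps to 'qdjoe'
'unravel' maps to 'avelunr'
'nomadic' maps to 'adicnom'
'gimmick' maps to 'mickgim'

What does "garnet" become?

netgar

What's happening: move the first 3 characters to the end (rotate left by 3).
On "garnet" that produces "netgar".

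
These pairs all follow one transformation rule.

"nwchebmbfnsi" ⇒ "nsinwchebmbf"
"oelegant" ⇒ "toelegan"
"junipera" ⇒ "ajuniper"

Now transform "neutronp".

Each output is the input with this applied: swap the front and back halves of the string, then move the first 3 characters to the end (rotate left by 3).
Starting from "neutronp": after the first operation, "ronpneut"; after the second, "pneutron".

pneutron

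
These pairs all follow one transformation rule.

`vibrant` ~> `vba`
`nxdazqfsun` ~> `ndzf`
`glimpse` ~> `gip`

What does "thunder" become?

In each case the input is transformed by: keep every other character starting from the first (positions 1st, 3rd, 5th, ...), then delete the last character.
"thunder" → "tudr" → "tud".

tud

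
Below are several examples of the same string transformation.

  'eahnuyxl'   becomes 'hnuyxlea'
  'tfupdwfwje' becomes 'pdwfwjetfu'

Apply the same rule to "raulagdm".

What's happening: move the last 2 characters to the front (rotate right by 2), then swap the front and back halves of the string.
Working it through for "raulagdm": intermediate "dmraulag", final "ulagdmra".

ulagdmra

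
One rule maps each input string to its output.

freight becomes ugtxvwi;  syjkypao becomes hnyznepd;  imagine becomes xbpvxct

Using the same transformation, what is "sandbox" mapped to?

hpcsqdm

The rule is to shift every letter 11 places backward in the alphabet (wrapping around).
On "sandbox" that produces "hpcsqdm".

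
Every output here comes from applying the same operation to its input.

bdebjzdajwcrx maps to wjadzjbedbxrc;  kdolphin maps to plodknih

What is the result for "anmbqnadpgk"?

danqbmnakgp

The rule is to reverse the string, then move the first 3 characters to the end (rotate left by 3).
Applying both steps to "anmbqnadpgk": "kgpdanqbmna", then "danqbmnakgp".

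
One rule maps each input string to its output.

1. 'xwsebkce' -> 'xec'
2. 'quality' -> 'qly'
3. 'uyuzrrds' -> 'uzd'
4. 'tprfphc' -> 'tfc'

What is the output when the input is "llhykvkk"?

lyk

The pattern: keep one character in every 3, starting at position 1 (positions 1st, 4th, 7th, ...).
On "llhykvkk" that produces "lyk".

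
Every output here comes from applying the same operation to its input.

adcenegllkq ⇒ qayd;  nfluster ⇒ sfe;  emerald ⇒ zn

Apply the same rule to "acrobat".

po

The pattern: keep one character in every 3, starting at position 2 (positions 2nd, 5th, 8th, ...), then shift every letter 13 places forward in the alphabet (wrapping around) — i.e. ROT13.
On "acrobat": the first step gives "cb", and the second then gives "po".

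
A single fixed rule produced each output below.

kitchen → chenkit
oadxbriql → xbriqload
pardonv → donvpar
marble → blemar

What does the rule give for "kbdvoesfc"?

Looking at the pairs, the operation is to move the first 3 characters to the end (rotate left by 3).
So "kbdvoesfc" becomes "voesfckbd".

voesfckbd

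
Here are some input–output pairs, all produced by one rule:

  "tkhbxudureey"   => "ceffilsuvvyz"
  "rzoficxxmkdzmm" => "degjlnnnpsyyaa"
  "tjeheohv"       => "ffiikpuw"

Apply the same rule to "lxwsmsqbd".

cemnrttxy

The rule is to sort the characters into alphabetical order, then shift every letter 1 place forward in the alphabet (wrapping around).
"lxwsmsqbd" → "cemnrttxy".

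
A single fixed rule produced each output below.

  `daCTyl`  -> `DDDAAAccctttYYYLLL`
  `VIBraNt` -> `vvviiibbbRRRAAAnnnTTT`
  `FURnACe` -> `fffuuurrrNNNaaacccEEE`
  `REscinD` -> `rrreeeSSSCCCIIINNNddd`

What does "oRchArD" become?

What's happening: repeat every character 3 times, then flip the case of every letter.
On "oRchArD": the first step gives "oooRRRccchhhAAArrrDDD", and the second then gives "OOOrrrCCCHHHaaaRRRddd".

OOOrrrCCCHHHaaaRRRddd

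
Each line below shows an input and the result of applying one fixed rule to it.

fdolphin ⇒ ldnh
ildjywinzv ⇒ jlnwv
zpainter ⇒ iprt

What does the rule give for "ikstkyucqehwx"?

tkcywe

The transformation: keep every other character starting from the second (positions 2nd, 4th, 6th, ...), then swap each adjacent pair of characters (1↔2, 3↔4, ...).
Applying both steps to "ikstkyucqehwx": "ktycew", then "tkcywe".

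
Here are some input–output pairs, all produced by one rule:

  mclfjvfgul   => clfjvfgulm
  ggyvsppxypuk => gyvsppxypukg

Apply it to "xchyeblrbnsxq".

chyeblrbnsxqx

What's happening: move the first character to the end.
"xchyeblrbnsxq" → "chyeblrbnsxqx".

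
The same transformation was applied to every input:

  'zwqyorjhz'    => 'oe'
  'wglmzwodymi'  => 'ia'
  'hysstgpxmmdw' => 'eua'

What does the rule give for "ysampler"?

Rule — shift every letter 3 places backward in the alphabet (wrapping around), then keep only the vowels.
On "ysampler": the first step gives "vpxjmibo", and the second then gives "io".

io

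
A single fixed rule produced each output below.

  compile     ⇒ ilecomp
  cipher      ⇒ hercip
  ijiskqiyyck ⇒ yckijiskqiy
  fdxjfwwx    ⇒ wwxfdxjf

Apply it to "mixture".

uremixt

Looking at the pairs, the operation is to move the last 3 characters to the front (rotate right by 3).
"mixture" → "uremixt".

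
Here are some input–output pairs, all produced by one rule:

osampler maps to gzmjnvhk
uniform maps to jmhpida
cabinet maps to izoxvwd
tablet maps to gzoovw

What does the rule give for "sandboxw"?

Each output is the input with this applied: move the last 3 characters to the front (rotate right by 3), then shift every letter 5 places backward in the alphabet (wrapping around).
Starting from "sandboxw": after the first operation, "oxwsandb"; after the second, "jsrnviyw".

jsrnviyw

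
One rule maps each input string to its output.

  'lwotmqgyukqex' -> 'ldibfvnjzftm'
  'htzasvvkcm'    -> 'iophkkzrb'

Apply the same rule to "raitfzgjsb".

Rule — shift every letter 11 places backward in the alphabet (wrapping around), then delete the first character.
On "raitfzgjsb": the first step gives "gpxiuovyhq", and the second then gives "pxiuovyhq".

pxiuovyhq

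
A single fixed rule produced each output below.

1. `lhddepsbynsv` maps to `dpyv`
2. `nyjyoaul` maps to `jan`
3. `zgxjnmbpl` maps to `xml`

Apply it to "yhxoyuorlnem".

xulm

The rule is to move the first 2 characters to the end (rotate left by 2), then keep one character in every 3, starting at position 1 (positions 1st, 4th, 7th, ...).
Working it through for "yhxoyuorlnem": intermediate "xoyuorlnemyh", final "xulm".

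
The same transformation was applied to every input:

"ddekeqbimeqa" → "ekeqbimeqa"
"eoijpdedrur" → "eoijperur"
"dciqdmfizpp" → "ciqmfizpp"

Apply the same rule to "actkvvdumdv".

Rule — remove every "d".
Applying that to "actkvvdumdv" gives "actkvvumv".

actkvvumv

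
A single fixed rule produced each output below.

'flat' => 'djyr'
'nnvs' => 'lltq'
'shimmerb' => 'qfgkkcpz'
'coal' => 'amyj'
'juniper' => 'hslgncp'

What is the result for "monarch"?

kmlypaf

The transformation: shift every letter 2 places backward in the alphabet (wrapping around).
For "monarch" the result is "kmlypaf".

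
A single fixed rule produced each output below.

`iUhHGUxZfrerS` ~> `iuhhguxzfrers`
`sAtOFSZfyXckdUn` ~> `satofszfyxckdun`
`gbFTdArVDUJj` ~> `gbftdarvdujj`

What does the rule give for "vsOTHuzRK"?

What's happening: convert every letter to lowercase.
For "vsOTHuzRK" the result is "vsothuzrk".

vsothuzrk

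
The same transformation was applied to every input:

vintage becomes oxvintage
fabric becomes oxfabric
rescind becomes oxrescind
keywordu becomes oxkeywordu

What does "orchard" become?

The rule is to prepend "ox".
On "orchard" that produces "oxorchard".

oxorchard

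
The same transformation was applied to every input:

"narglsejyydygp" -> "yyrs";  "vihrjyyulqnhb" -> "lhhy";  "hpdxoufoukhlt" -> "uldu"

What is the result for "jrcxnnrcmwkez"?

The rule is to keep one character in every 3, starting at position 3 (positions 3rd, 6th, 9th, ...), then move the first 2 characters to the end (rotate left by 2).
For "jrcxnnrcmwkez", step one produces "cnme"; step two turns that into "mecn".

mecn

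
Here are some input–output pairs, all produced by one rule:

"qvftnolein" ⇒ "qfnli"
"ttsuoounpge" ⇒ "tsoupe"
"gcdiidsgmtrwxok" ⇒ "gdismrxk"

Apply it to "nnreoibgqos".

nrobqs

The transformation: keep every other character starting from the first (positions 1st, 3rd, 5th, ...).
Applying that to "nnreoibgqos" gives "nrobqs".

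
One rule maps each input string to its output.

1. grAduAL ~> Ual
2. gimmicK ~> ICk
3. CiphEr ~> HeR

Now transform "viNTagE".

AGe

The pattern: flip the case of every letter, then keep only the last 3 characters.
So "viNTagE" becomes "AGe".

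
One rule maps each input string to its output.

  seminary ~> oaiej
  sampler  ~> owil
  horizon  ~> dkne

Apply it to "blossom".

Each output is the input with this applied: delete the last 3 characters, then shift every letter 4 places backward in the alphabet (wrapping around).
Doing the same to "blossom": "xhko".

xhko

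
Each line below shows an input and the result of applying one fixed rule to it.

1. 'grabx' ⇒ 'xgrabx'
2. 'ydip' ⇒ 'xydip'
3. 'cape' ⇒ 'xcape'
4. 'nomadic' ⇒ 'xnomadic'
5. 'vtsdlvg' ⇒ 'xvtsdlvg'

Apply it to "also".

xalso

Each output is the input with this applied: prepend "x".
"also" → "xalso".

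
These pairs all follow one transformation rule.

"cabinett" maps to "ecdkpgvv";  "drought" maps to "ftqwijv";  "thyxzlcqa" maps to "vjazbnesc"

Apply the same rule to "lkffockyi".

In each case the input is transformed by: shift every letter 2 places forward in the alphabet (wrapping around).
So "lkffockyi" becomes "nmhhqemak".

nmhhqemak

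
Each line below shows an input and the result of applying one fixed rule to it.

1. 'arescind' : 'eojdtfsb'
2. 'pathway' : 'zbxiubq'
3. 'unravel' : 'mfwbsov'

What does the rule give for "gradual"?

Looking at the pairs, the operation is to shift every letter 1 place forward in the alphabet (wrapping around), then reverse the string.
Starting from "gradual": after the first operation, "hsbevbm"; after the second, "mbvebsh".

mbvebsh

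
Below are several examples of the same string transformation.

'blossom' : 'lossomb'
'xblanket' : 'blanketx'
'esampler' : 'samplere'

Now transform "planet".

lanetp

The transformation: move the first character to the end.
So "planet" becomes "lanetp".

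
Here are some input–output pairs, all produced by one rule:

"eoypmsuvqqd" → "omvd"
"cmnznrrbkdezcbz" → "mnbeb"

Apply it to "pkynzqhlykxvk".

The rule is to keep one character in every 3, starting at position 2 (positions 2nd, 5th, 8th, ...).
Applying that to "pkynzqhlykxvk" gives "kzlx".

kzlx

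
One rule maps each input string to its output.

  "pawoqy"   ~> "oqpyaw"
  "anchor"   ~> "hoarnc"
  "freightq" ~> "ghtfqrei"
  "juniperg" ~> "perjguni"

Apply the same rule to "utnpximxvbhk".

mxvbhuktnpxi

The rule is to swap the first and last characters, then swap the front and back halves of the string.
Working it through for "utnpximxvbhk": intermediate "ktnpximxvbhu", final "mxvbhuktnpxi".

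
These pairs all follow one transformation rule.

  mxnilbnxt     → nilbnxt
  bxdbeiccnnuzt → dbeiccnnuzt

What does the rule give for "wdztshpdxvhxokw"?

ztshpdxvhxokw

Looking at the pairs, the operation is to delete the first 2 characters.
"wdztshpdxvhxokw" → "ztshpdxvhxokw".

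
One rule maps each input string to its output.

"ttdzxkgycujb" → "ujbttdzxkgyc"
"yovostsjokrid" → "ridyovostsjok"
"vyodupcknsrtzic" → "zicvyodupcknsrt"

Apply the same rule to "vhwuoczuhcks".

cksvhwuoczuh

Rule — move the last 3 characters to the front (rotate right by 3).
For "vhwuoczuhcks" the result is "cksvhwuoczuh".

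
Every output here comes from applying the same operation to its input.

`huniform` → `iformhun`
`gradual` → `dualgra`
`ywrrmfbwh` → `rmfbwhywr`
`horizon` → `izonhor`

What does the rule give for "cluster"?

The rule is to move the first 3 characters to the end (rotate left by 3).
"cluster" → "sterclu".

sterclu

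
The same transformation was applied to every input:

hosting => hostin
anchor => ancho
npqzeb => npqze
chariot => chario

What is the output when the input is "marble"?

marbl

The rule is to delete the last character.
On "marble" that produces "marbl".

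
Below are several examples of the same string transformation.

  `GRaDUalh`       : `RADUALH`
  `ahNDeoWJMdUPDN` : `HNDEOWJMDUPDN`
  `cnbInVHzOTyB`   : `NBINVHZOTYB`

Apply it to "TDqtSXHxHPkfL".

What's happening: delete the first character, then convert every letter to uppercase.
"TDqtSXHxHPkfL" → "DqtSXHxHPkfL" → "DQTSXHXHPKFL".

DQTSXHXHPKFL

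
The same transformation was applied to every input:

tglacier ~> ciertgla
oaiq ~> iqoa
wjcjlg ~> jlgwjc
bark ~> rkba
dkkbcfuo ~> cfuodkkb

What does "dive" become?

What's happening: swap the front and back halves of the string.
"dive" → "vedi".

vedi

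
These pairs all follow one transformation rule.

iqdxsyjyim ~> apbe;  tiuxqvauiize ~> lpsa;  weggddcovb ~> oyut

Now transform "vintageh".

Rule — shift every letter 8 places backward in the alphabet (wrapping around), then keep one character in every 3, starting at position 1 (positions 1st, 4th, 7th, ...).
Starting from "vintageh": after the first operation, "naflsywz"; after the second, "nlw".

nlw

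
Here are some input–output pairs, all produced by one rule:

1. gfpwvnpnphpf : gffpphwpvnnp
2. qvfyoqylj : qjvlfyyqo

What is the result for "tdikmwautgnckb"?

In each case the input is transformed by: take characters alternately from the front and the back (1st, last, 2nd, 2nd-last, ...).
Doing the same to "tdikmwautgnckb": "tbdkicknmgwtau".

tbdkicknmgwtau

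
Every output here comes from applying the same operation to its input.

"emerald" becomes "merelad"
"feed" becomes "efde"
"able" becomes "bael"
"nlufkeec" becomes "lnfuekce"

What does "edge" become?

What's happening: swap each adjacent pair of characters (1↔2, 3↔4, ...).
Applying that to "edge" gives "deeg".

deeg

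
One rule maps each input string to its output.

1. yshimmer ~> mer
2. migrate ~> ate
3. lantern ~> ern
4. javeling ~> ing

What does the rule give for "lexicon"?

con

What's happening: keep only the last 3 characters.
On "lexicon" that produces "con".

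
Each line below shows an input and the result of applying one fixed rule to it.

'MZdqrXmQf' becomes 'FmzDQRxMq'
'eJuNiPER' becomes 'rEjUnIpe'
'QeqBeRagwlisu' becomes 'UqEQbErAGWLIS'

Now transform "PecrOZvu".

The transformation: move the last character to the front, then flip the case of every letter.
For "PecrOZvu", step one produces "uPecrOZv"; step two turns that into "UpECRozV".

UpECRozV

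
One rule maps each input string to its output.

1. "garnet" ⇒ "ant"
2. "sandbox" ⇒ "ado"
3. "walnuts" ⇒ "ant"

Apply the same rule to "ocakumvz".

The transformation: keep every other character starting from the second (positions 2nd, 4th, 6th, ...).
Doing the same to "ocakumvz": "ckmz".

ckmz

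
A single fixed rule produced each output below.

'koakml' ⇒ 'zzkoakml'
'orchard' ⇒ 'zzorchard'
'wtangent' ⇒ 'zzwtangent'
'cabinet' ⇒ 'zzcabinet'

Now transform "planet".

The transformation: prepend "zz".
Applying that to "planet" gives "zzplanet".

zzplanet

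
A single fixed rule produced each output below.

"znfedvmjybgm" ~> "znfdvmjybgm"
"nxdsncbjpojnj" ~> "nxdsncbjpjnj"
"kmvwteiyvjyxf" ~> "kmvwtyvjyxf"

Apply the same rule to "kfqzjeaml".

The transformation: remove every vowel.
Doing the same to "kfqzjeaml": "kfqzjml".

kfqzjml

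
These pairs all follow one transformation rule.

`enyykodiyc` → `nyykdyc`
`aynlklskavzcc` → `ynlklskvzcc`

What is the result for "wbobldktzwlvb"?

The rule is to remove every vowel.
On "wbobldktzwlvb" that produces "wbbldktzwlvb".

wbbldktzwlvb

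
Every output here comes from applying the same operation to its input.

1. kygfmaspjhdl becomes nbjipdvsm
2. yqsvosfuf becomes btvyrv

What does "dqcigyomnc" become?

Rule — shift every letter 3 places forward in the alphabet (wrapping around), then delete the last 3 characters.
For "dqcigyomnc", step one produces "gtfljbrpqf"; step two turns that into "gtfljbr".

gtfljbr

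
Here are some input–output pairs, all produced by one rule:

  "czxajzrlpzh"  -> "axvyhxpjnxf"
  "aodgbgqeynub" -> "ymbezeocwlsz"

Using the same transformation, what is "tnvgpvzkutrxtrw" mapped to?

rltentxisrpvrpu

The rule is to shift every letter 2 places backward in the alphabet (wrapping around).
So "tnvgpvzkutrxtrw" becomes "rltentxisrpvrpu".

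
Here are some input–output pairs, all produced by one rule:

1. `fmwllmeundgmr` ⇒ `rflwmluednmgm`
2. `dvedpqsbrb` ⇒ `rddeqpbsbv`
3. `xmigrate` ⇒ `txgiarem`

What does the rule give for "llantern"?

Looking at the pairs, the operation is to swap each adjacent pair of characters (1↔2, 3↔4, ...), then swap the first and last characters.
"llantern" → "llnaetnr" → "rlnaetnl".

rlnaetnl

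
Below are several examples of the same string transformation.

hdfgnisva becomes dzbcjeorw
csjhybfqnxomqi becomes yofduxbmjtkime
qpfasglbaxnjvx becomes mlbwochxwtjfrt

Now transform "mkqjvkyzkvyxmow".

What's happening: shift every letter 4 places backward in the alphabet (wrapping around).
Applying that to "mkqjvkyzkvyxmow" gives "igmfrguvgrutiks".

igmfrguvgrutiks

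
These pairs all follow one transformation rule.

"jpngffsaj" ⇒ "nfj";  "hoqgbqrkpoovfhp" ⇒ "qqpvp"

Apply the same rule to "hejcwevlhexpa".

jehp

The rule is to keep one character in every 3, starting at position 3 (positions 3rd, 6th, 9th, ...).
For "hejcwevlhexpa" the result is "jehp".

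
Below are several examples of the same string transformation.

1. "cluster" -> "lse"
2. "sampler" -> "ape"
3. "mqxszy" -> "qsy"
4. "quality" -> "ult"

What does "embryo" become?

mro

In each case the input is transformed by: keep every other character starting from the second (positions 2nd, 4th, 6th, ...).
So "embryo" becomes "mro".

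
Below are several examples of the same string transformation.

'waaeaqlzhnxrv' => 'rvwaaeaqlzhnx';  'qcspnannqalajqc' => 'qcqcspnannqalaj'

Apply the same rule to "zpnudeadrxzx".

What's happening: move the last 2 characters to the front (rotate right by 2).
For "zpnudeadrxzx" the result is "zxzpnudeadrx".

zxzpnudeadrx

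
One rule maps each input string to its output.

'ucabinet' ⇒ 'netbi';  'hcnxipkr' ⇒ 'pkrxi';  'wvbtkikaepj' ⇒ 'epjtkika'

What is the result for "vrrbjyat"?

What's happening: delete the first 3 characters, then move the last 3 characters to the front (rotate right by 3).
Starting from "vrrbjyat": after the first operation, "bjyat"; after the second, "yatbj".

yatbj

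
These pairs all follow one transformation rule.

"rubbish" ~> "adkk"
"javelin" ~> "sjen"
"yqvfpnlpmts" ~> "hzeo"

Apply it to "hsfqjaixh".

qboz

Looking at the pairs, the operation is to shift every letter 9 places forward in the alphabet (wrapping around), then keep only the first 4 characters.
For "hsfqjaixh", step one produces "qbozsjrgq"; step two turns that into "qboz".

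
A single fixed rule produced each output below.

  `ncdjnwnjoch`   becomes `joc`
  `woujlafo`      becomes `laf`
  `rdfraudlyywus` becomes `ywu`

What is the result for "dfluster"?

ste

The transformation: move the last character to the front, then keep only the last 3 characters.
Starting from "dfluster": after the first operation, "rdfluste"; after the second, "ste".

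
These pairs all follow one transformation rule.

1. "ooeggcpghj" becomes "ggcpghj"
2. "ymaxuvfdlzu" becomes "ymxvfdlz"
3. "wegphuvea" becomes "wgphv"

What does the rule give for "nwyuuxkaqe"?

nwyxkq

Rule — remove every vowel.
"nwyuuxkaqe" → "nwyxkq".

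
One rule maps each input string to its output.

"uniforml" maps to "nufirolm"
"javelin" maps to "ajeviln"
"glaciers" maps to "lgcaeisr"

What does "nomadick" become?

The pattern: swap each adjacent pair of characters (1↔2, 3↔4, ...).
So "nomadick" becomes "onamidkc".

onamidkc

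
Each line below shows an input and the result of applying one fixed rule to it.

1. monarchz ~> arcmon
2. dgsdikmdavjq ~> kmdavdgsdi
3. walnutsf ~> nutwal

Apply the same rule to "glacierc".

The pattern: delete the last 2 characters, then swap the front and back halves of the string.
Working it through for "glacierc": intermediate "glacie", final "ciegla".

ciegla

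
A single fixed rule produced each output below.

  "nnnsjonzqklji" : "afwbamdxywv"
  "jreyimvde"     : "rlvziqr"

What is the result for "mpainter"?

The transformation: delete the first 2 characters, then shift every letter 13 places forward in the alphabet (wrapping around) — i.e. ROT13.
Applying that to "mpainter" gives "nvagre".

nvagre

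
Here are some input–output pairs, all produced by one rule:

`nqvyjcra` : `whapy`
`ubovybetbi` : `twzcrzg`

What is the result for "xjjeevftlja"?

The transformation: delete the first 3 characters, then shift every letter 2 places backward in the alphabet (wrapping around).
"xjjeevftlja" → "eevftlja" → "cctdrjhy".

cctdrjhy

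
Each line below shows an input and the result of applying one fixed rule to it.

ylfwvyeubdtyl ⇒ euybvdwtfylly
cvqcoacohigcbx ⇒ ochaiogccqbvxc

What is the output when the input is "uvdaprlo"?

pardlvou

The rule is to take characters alternately from the front and the back (1st, last, 2nd, 2nd-last, ...), then reverse the string.
Doing the same to "uvdaprlo": "pardlvou".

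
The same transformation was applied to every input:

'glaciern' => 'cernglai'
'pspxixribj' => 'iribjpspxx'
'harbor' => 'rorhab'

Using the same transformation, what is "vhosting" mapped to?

The pattern: swap the front and back halves of the string, then swap the first and last characters.
For "vhosting", step one produces "tingvhos"; step two turns that into "singvhot".
(Check on "glaciern": → "iernglac" → "cernglai" ✓)

singvhot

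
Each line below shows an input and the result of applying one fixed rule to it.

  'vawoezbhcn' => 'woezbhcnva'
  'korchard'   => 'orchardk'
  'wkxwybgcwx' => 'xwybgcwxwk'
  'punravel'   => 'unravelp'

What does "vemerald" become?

emeraldv

What's happening: swap the front and back halves of the string, then move the last 3 characters to the front (rotate right by 3).
On "vemerald": the first step gives "raldveme", and the second then gives "emeraldv".
(Check on "punravel": → "avelpunr" → "unravelp" ✓)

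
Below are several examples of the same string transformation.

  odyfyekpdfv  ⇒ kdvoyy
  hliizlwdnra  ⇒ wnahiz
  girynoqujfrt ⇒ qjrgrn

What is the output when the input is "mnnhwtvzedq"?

veqmnw

The rule is to keep every other character starting from the first (positions 1st, 3rd, 5th, ...), then move the last 3 characters to the front (rotate right by 3).
Working it through for "mnnhwtvzedq": intermediate "mnwveq", final "veqmnw".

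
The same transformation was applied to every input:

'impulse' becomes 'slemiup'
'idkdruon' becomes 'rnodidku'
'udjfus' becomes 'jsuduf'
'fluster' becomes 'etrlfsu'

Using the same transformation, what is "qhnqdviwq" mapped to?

The transformation: swap each adjacent pair of characters (1↔2, 3↔4, ...), then move the last 3 characters to the front (rotate right by 3).
For "qhnqdviwq" the result is "wiqhqqnvd".

wiqhqqnvd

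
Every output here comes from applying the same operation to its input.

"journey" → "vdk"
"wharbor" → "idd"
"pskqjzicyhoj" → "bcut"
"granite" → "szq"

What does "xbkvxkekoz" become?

The rule is to keep one character in every 3, starting at position 1 (positions 1st, 4th, 7th, ...), then shift every letter 12 places forward in the alphabet (wrapping around).
Applying both steps to "xbkvxkekoz": "xvez", then "jhql".

jhql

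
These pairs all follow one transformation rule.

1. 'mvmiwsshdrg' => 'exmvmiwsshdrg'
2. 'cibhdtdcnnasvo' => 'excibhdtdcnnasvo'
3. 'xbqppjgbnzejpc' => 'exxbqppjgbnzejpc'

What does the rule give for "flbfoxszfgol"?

What's happening: prepend "ex".
"flbfoxszfgol" → "exflbfoxszfgol".

exflbfoxszfgol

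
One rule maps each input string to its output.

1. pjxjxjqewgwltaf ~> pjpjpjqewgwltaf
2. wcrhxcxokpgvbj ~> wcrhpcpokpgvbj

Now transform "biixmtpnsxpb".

biipmtpnsppb

Each output is the input with this applied: replace every "x" with "p".
On "biixmtpnsxpb" that produces "biipmtpnsppb".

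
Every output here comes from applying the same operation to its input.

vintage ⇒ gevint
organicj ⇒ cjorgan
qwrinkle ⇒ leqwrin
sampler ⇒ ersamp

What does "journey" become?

Looking at the pairs, the operation is to move the last 3 characters to the front (rotate right by 3), then delete the first character.
Starting from "journey": after the first operation, "neyjour"; after the second, "eyjour".

eyjour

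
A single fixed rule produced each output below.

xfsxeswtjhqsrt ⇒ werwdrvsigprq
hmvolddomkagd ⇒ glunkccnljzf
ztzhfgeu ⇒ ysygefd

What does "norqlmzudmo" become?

In each case the input is transformed by: delete the last character, then shift every letter 1 place backward in the alphabet (wrapping around).
Working it through for "norqlmzudmo": intermediate "norqlmzudm", final "mnqpklytcl".

mnqpklytcl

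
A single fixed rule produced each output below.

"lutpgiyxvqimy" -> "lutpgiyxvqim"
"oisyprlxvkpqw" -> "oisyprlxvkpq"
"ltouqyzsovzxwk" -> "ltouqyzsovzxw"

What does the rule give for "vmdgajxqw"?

What's happening: delete the last character.
Applying that to "vmdgajxqw" gives "vmdgajxq".

vmdgajxq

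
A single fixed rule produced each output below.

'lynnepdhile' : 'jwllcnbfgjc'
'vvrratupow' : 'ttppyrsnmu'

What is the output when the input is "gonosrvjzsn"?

In each case the input is transformed by: shift every letter 2 places backward in the alphabet (wrapping around).
On "gonosrvjzsn" that produces "emlmqpthxql".

emlmqpthxql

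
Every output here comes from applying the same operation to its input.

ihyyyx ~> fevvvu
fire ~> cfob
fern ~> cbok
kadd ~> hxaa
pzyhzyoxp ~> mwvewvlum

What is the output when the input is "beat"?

Each output is the input with this applied: shift every letter 3 places backward in the alphabet (wrapping around).
Applying that to "beat" gives "ybxq".

ybxq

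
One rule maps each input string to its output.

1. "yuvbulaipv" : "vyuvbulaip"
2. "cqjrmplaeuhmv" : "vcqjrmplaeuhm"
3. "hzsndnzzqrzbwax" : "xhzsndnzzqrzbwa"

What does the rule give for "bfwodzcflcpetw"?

The pattern: move the last character to the front.
For "bfwodzcflcpetw" the result is "wbfwodzcflcpet".

wbfwodzcflcpet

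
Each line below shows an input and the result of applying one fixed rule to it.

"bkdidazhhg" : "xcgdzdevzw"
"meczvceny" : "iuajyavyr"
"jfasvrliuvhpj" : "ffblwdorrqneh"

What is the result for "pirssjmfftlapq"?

lmelnwohopfbib

In each case the input is transformed by: take characters alternately from the front and the back (1st, last, 2nd, 2nd-last, ...), then shift every letter 4 places backward in the alphabet (wrapping around).
Working it through for "pirssjmfftlapq": intermediate "pqipraslstjfmf", final "lmelnwohopfbib".
(Check on "bkdidazhhg": → "bgkhdhizda" → "xcgdzdevzw" ✓)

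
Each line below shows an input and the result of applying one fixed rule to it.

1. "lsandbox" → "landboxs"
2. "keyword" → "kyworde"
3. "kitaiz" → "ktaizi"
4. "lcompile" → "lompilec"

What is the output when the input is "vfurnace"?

In each case the input is transformed by: move the first character to the end, then swap the first and last characters.
On "vfurnace": the first step gives "furnacev", and the second then gives "vurnacef".
(Check on "kitaiz": → "itaizk" → "ktaizi" ✓)

vurnacef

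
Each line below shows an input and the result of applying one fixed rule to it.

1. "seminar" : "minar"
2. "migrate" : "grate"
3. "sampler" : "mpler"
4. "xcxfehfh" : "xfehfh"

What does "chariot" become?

ariot

Looking at the pairs, the operation is to delete the first 2 characters.
On "chariot" that produces "ariot".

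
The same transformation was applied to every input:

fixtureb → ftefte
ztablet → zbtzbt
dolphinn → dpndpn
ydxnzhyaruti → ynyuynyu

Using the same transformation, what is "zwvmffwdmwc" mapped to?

zmwwzmww

What's happening: keep one character in every 3, starting at position 1 (positions 1st, 4th, 7th, ...), then write the whole string twice.
Working it through for "zwvmffwdmwc": intermediate "zmww", final "zmwwzmww".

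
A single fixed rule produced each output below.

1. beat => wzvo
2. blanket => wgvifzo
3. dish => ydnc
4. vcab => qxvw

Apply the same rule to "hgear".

In each case the input is transformed by: shift every letter 5 places backward in the alphabet (wrapping around).
Doing the same to "hgear": "cbzvm".

cbzvm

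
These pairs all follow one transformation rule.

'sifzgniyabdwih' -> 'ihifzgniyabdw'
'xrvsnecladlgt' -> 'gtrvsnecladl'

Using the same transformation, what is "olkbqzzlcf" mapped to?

cflkbqzzl

In each case the input is transformed by: delete the first character, then move the last 2 characters to the front (rotate right by 2).
For "olkbqzzlcf", step one produces "lkbqzzlcf"; step two turns that into "cflkbqzzl".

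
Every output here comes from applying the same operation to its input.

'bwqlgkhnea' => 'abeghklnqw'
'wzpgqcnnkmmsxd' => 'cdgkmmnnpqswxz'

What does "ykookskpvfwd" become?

Rule — sort the characters into alphabetical order.
"ykookskpvfwd" → "dfkkkoopsvwy".

dfkkkoopsvwy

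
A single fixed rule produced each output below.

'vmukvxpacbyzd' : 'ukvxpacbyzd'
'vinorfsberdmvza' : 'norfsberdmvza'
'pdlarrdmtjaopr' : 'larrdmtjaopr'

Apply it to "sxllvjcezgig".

llvjcezgig

The rule is to delete the first 2 characters.
"sxllvjcezgig" → "llvjcezgig".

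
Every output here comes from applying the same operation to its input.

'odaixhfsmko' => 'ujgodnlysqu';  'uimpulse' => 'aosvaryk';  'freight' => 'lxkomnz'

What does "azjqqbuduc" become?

The transformation: shift every letter 6 places forward in the alphabet (wrapping around).
So "azjqqbuduc" becomes "gfpwwhajai".

gfpwwhajai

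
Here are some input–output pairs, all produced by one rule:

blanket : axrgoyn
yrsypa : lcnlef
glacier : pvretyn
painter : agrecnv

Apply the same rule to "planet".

argcyn

Each output is the input with this applied: shift every letter 13 places forward in the alphabet (wrapping around) — i.e. ROT13, then move the first 3 characters to the end (rotate left by 3).
Applying that to "planet" gives "argcyn".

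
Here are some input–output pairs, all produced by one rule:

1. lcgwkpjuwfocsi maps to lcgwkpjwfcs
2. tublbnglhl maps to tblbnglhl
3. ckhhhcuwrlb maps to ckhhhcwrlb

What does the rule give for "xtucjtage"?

xtcjtg

Rule — remove every vowel.
Applying that to "xtucjtage" gives "xtcjtg".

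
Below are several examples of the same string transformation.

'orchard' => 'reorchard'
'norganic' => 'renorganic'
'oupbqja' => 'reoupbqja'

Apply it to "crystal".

The rule is to prepend "re".
Applying that to "crystal" gives "recrystal".

recrystal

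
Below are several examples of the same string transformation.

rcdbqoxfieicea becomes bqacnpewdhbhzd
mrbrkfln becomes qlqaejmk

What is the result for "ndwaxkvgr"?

cmzvjwfuq

The transformation: shift every letter 1 place backward in the alphabet (wrapping around), then swap each adjacent pair of characters (1↔2, 3↔4, ...).
For "ndwaxkvgr", step one produces "mcvzwjufq"; step two turns that into "cmzvjwfuq".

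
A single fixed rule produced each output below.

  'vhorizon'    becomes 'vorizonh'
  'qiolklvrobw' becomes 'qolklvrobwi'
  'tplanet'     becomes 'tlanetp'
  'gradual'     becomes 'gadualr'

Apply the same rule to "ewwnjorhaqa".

ewnjorhaqaw

What's happening: move the first character to the end, then swap the first and last characters.
Applying that to "ewwnjorhaqa" gives "ewnjorhaqaw".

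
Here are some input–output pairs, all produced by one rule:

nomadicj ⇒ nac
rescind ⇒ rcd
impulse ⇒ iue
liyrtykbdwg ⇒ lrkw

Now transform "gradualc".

gdl

In each case the input is transformed by: keep one character in every 3, starting at position 1 (positions 1st, 4th, 7th, ...).
So "gradualc" becomes "gdl".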